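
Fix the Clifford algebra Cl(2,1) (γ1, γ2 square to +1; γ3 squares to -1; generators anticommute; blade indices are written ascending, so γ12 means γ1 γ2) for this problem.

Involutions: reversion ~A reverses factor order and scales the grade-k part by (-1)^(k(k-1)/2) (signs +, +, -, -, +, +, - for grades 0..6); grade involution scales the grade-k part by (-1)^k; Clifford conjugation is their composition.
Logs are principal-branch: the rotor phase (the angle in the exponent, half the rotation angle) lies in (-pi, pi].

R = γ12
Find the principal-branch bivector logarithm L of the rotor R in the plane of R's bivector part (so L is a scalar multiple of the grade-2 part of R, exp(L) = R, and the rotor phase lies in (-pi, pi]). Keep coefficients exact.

The scalar part of R is 0, which fixes the principal-branch rotor phase; the unit plane is then the bivector part divided by the sine of that phase, and L is that plane scaled by the phase.
Concretely: cos(phase) = 0 gives phase = ±pi/2, and since phase/sin(phase) is even the sign is immaterial: L = (phase/sin(phase)) * <R>_2 = (pi/2) * <R>_2.
Answer: pi/2*γ12


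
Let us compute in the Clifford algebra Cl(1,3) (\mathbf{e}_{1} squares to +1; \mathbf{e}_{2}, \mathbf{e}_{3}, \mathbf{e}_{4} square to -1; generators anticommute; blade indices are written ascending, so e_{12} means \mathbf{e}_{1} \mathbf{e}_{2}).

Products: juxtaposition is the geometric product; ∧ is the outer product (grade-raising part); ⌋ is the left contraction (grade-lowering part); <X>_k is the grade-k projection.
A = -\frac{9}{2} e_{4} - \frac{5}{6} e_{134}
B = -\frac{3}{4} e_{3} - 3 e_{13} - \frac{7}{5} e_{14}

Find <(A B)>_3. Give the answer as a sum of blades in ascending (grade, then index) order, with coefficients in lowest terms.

step 1: \frac{63}{10} e_{1} - \frac{7}{6} e_{3} + \frac{5}{2} e_{4} + \frac{5}{8} e_{14} - \frac{27}{8} e_{34} + \frac{27}{2} e_{134}
step 2: \frac{27}{2} e_{134}
Answer: \frac{27}{2} e_{134}


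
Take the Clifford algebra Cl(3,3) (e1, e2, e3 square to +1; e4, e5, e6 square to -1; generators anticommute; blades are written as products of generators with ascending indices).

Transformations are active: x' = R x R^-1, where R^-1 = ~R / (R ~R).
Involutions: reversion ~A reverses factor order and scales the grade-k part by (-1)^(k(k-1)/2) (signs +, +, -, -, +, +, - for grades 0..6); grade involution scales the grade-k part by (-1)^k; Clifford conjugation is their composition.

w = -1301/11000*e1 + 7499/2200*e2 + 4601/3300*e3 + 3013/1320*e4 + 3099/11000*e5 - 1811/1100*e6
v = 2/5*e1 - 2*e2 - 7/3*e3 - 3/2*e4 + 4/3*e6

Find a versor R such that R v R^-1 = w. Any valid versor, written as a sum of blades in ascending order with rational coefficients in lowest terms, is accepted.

Since q(v) = q(w) = 1673/300, the sum R = v + w = 3099/11000*e1 + 3099/2200*e2 - 1033/1100*e3 + 1033/1320*e4 + 3099/11000*e5 - 1033/3300*e6 does the job whenever invertible.
Answer: 3099/11000*e1 + 3099/2200*e2 - 1033/1100*e3 + 1033/1320*e4 + 3099/11000*e5 - 1033/3300*e6


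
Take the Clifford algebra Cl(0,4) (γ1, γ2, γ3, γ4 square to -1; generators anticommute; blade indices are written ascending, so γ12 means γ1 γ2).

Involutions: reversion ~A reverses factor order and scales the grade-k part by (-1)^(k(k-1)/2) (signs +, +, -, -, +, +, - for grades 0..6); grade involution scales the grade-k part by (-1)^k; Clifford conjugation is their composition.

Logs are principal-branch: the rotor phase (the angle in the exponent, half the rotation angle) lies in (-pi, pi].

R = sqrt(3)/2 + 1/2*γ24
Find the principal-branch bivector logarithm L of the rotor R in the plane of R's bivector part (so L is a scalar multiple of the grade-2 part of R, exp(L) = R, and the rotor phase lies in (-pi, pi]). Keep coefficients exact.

The scalar part of R is sqrt(3)/2, and that scalar determines the rotor phase on the principal branch; recovering the unit plane as bivector-part over sine of the phase gives L = phase * plane.
Concretely: cos(phase) = sqrt(3)/2 gives phase = ±pi/6, and since phase/sin(phase) is even the sign is immaterial: L = (phase/sin(phase)) * <R>_2 = (pi/3) * <R>_2.
Answer: pi/6*γ24


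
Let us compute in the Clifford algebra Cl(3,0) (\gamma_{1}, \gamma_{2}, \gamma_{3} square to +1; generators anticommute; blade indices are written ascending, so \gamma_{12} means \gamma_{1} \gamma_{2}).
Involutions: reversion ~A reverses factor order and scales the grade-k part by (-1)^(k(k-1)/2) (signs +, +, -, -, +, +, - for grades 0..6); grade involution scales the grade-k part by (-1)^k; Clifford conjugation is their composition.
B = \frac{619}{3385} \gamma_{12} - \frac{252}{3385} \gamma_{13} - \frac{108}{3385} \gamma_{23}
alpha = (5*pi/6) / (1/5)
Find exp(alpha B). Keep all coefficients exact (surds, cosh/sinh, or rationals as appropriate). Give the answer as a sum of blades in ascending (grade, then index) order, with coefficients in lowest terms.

B^2 term by term: the squares give (\frac{619}{3385})^2*(\gamma_{12})^2 + (-\frac{252}{3385})^2*(\gamma_{13})^2 + (-\frac{108}{3385})^2*(\gamma_{23})^2 = \frac{383161}{11458225}*(-1) + \frac{63504}{11458225}*(-1) + \frac{11664}{11458225}*(-1) = -\frac{1}{25} (each basis 2-blade squares to minus the product of its generators' squares); cross terms between blades sharing an index anticommute and cancel. So B^2 = -\frac{1}{25}.
B^2 = -\frac{1}{25} — the series telescopes trigonometrically here: l = \frac{1}{5}, alpha*l = \frac{5 \pi}{6}, so exp(alpha B) = cos(\frac{5 \pi}{6}) + (sin(\frac{5 \pi}{6})/(\frac{1}{5}))*B = - \frac{\sqrt{3}}{2} + (\frac{5}{2})*B.
Answer: - \frac{\sqrt{3}}{2} + \frac{619}{1354} \gamma_{12} - \frac{126}{677} \gamma_{13} - \frac{54}{677} \gamma_{23}


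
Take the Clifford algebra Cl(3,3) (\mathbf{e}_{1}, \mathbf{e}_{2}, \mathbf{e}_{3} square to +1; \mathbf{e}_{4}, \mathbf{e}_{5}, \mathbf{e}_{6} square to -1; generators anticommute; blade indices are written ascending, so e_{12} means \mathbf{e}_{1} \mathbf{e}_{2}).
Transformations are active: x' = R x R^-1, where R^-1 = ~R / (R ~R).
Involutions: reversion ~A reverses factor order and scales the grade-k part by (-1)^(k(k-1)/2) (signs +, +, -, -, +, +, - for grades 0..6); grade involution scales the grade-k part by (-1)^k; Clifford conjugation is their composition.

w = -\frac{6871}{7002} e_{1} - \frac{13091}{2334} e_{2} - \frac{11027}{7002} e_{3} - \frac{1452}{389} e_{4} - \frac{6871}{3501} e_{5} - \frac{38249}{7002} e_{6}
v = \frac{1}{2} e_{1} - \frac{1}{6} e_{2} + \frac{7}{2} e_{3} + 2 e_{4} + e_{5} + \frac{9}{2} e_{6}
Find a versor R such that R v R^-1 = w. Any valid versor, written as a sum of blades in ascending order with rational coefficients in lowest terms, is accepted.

Sketch: the shared square -\frac{229}{18} makes R = v + w = -\frac{1685}{3501} e_{1} - \frac{6740}{1167} e_{2} + \frac{6740}{3501} e_{3} - \frac{674}{389} e_{4} - \frac{3370}{3501} e_{5} - \frac{3370}{3501} e_{6} the natural versor; its sandwich fixes that direction, negates (v - w)/2, and sends v to w.
Answer: -\frac{1685}{3501} e_{1} - \frac{6740}{1167} e_{2} + \frac{6740}{3501} e_{3} - \frac{674}{389} e_{4} - \frac{3370}{3501} e_{5} - \frac{3370}{3501} e_{6}


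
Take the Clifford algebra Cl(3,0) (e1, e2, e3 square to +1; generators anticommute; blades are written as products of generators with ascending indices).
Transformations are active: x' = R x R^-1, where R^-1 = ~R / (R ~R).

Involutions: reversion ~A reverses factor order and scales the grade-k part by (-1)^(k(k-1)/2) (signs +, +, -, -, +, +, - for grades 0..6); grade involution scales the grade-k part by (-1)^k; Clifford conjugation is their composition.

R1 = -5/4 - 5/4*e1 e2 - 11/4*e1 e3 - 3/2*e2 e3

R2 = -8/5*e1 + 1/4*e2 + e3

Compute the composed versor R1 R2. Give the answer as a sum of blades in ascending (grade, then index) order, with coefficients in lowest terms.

Distribute over the terms of R2 (each basis-blade product reordered to ascending indices, repeated generators contracted through their squares):
R1 (-8/5*e1) = 2*e1 - 2*e2 - 22/5*e3 + 12/5*e1 e2 e3
R1 (1/4*e2) = -5/16*e1 - 5/16*e2 + 3/8*e3 + 11/16*e1 e2 e3
R1 (e3) = -11/4*e1 - 3/2*e2 - 5/4*e3 - 5/4*e1 e2 e3
Summing the partial products and collecting blades:
Answer: -17/16*e1 - 61/16*e2 - 211/40*e3 + 147/80*e1 e2 e3


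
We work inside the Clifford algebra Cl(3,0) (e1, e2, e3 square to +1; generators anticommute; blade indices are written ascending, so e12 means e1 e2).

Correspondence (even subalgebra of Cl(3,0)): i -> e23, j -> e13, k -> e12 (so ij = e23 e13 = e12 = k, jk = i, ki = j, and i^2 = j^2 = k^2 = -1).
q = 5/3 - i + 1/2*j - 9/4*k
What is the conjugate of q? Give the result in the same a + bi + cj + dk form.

In blades: q = 5/3 - 9/4*e12 + 1/2*e13 - e23.
Quaternion conjugation is reversion on the even subalgebra: the scalar is fixed and every grade-2 blade flips sign, giving 5/3 + 9/4*e12 - 1/2*e13 + e23; translating back:
Answer: 5/3 + i - 1/2*j + 9/4*k


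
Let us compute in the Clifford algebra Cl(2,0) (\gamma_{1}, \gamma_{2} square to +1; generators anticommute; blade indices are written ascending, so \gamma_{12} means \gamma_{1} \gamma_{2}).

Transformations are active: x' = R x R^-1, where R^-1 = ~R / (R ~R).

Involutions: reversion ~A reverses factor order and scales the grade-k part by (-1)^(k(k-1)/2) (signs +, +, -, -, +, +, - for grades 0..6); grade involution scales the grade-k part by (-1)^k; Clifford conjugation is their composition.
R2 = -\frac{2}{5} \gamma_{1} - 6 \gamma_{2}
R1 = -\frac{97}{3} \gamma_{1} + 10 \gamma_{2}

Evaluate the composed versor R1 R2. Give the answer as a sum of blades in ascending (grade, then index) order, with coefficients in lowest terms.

Distribute over the terms of R1 (each basis-blade product reordered to ascending indices, repeated generators contracted through their squares):
(-\frac{97}{3} \gamma_{1}) R2 = \frac{194}{15} + 194 \gamma_{12}
(10 \gamma_{2}) R2 = -60 + 4 \gamma_{12}
Summing the partial products and collecting blades:
Answer: -\frac{706}{15} + 198 \gamma_{12}


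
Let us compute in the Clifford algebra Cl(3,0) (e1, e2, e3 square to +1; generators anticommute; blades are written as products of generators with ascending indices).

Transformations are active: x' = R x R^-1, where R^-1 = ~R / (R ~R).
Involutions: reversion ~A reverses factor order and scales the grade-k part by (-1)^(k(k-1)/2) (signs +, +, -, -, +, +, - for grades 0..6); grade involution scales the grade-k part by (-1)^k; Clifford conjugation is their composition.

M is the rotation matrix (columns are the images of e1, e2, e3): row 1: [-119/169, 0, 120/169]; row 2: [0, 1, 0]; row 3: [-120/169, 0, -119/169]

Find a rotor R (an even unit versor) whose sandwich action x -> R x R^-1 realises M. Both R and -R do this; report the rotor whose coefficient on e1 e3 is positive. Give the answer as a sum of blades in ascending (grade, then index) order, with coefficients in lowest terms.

Method: write R = a + b12*e1 e2 + b13*e1 e3 + b23*e2 e3 with a^2 + b12^2 + b13^2 + b23^2 = 1 (so R^-1 = ~R). Expanding the columns R e_j ~R gives tr M = 4a^2 - 1 and, from the antisymmetric part, M21 - M12 = -4a*b12, M13 - M31 = 4a*b13, M32 - M23 = -4a*b23.
Here tr M = -69/169, so a^2 = (1 + tr M)/4 = 25/169 and a = ±5/13. Taking a = 5/13: M21 - M12 = 0, M13 - M31 = 240/169, M32 - M23 = 0, giving b12 = 0, b13 = 12/13, b23 = 0, i.e. R = 5/13 + 12/13*e1 e3.
Its e1 e3 coefficient is already positive.
Answer: 5/13 + 12/13*e1 e3. Uniqueness: Spin(3) -> SO(3) maps R and -R to the same rotation of trace -69/169; fixing the sign of the e1 e3 coefficient removes the ambiguity.


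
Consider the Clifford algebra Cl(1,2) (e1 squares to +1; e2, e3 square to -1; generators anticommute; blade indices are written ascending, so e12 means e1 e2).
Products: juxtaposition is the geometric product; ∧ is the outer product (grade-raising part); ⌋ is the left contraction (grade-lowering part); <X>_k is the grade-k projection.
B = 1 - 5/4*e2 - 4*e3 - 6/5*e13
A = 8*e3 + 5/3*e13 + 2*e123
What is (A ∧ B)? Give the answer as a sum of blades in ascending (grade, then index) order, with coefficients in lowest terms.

step 1: 8*e3 + 5/3*e13 + 10*e23 + 49/12*e123
Answer: 8*e3 + 5/3*e13 + 10*e23 + 49/12*e123


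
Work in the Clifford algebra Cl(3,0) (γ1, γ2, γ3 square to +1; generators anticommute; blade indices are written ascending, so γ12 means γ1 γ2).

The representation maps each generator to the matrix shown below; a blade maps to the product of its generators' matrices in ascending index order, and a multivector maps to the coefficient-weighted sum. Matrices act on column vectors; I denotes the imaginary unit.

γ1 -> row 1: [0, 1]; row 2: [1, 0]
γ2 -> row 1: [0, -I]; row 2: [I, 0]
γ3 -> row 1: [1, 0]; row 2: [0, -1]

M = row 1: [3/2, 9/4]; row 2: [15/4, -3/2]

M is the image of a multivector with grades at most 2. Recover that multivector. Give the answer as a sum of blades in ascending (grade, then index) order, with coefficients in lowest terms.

Method: 1, rho(γ1), rho(γ2), rho(γ3) form a trace-orthogonal basis of the 2x2 complex matrices (tr(X Y) = 2 if X = Y, else 0), so M = m0*1 + m1*rho(γ1) + m2*rho(γ2) + m3*rho(γ3) with m0 = tr(M)/2 = 0, m1 = tr(M rho(γ1))/2 = 3, m2 = tr(M rho(γ2))/2 = -3*I/4, m3 = tr(M rho(γ3))/2 = 3/2.
Multiplying table entries, the bivector images are rho(γ12) = I*rho(γ3), rho(γ13) = -I*rho(γ2), rho(γ23) = I*rho(γ1); with real blade coefficients the real parts of m0..m3 are the coefficients of 1, γ1, γ2, γ3 and the imaginary parts give the bivectors (γ23: Im m1, γ13: -Im m2, γ12: Im m3).
Answer: 3*γ1 + 3/2*γ3 + 3/4*γ13


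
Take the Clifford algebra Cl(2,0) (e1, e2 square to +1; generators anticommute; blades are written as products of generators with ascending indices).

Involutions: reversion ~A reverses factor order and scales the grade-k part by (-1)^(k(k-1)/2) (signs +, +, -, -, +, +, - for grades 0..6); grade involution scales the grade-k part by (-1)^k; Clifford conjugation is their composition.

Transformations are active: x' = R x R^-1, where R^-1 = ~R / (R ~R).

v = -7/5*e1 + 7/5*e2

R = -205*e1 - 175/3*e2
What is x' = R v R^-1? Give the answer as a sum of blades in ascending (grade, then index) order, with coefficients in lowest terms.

~R = -205*e1 - 175/3*e2, and R ~R = 408850/9, so R^-1 = ~R / (408850/9).
R v = 616/3 - 1106/3*e1 e2
Answer: -18529/40885*e1 - 78799/40885*e2


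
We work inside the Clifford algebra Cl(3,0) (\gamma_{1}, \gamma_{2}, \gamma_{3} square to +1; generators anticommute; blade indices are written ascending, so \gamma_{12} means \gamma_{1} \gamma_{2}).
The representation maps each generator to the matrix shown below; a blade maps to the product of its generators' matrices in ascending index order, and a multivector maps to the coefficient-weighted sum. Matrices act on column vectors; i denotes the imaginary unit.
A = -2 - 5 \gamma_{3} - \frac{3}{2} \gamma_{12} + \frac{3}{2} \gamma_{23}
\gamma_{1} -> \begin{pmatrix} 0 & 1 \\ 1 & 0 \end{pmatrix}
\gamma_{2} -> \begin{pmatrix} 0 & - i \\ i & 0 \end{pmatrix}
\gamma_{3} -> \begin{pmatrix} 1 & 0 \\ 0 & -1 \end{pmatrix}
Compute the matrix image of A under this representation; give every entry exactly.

Bivector images (products of the table entries): rho(\gamma_{12}) = rho(\gamma_{1})rho(\gamma_{2}) = \begin{pmatrix} i & 0 \\ 0 & - i \end{pmatrix}; rho(\gamma_{23}) = rho(\gamma_{2})rho(\gamma_{3}) = \begin{pmatrix} 0 & i \\ i & 0 \end{pmatrix}.
M = (-2)*1 + (-5)*rho(\gamma_{3}) + (-\frac{3}{2})*rho(\gamma_{12}) + (\frac{3}{2})*rho(\gamma_{23}), summed entrywise (1 is the identity matrix):
Answer: \begin{pmatrix} -7 - \frac{3 i}{2} & \frac{3 i}{2} \\ \frac{3 i}{2} & 3 + \frac{3 i}{2} \end{pmatrix}


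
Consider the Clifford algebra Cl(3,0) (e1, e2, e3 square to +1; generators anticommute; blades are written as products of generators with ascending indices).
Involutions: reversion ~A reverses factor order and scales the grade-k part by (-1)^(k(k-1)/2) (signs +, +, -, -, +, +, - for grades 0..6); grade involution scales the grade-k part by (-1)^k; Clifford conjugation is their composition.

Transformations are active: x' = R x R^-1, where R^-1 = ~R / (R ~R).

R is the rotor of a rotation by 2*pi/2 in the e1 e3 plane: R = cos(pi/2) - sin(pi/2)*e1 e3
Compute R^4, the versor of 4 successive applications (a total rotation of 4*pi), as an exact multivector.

Rotor phase runs at HALF the rotation angle; powers of one rotor simply add phase, so after 4 steps in e1 e3 the phase is 4*pi/2 = 2*pi and R^4 = cos(2*pi) - sin(2*pi)*e1 e3.
cos(2*pi) = 1 and sin(2*pi) = 0, so R^4 = 1. The total rotation 4*pi is 2 full turns, so every vector returns to itself, yet the rotor is +1, back on the identity sheet (an even number of 2*pi turns).
Answer: 1


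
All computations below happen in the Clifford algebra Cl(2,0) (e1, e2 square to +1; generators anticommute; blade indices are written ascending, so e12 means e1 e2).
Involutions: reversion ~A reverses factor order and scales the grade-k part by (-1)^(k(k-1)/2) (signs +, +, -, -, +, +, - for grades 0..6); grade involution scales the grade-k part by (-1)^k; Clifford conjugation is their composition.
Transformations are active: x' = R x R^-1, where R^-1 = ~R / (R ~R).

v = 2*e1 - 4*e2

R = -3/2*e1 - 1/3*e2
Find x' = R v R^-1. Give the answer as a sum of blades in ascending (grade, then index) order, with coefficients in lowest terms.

~R = -3/2*e1 - 1/3*e2, and R ~R = 85/36, so R^-1 = ~R / (85/36).
R v = -5/3 + 20/3*e12
Answer: 2/17*e1 + 76/17*e2


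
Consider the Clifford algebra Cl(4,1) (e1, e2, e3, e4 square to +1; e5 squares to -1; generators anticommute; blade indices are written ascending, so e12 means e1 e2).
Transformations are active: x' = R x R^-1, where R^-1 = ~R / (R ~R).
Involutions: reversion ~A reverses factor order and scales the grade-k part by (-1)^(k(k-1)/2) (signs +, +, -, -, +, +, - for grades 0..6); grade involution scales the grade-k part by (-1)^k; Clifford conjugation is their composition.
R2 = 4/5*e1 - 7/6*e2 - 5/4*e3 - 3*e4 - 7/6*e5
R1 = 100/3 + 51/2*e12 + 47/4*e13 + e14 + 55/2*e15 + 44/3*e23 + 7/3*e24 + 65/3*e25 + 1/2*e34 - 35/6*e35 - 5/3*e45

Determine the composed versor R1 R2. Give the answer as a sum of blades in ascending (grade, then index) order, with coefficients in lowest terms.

Distribute over the terms of R2 (each basis-blade product reordered to ascending indices, repeated generators contracted through their squares):
R1 (4/5*e1) = 80/3*e1 - 102/5*e2 - 47/5*e3 - 4/5*e4 - 22*e5 + 176/15*e123 + 28/15*e124 + 52/3*e125 + 2/5*e134 - 14/3*e135 - 4/3*e145
R1 (-7/6*e2) = -119/4*e1 - 350/9*e2 + 154/9*e3 + 49/18*e4 + 455/18*e5 + 329/24*e123 + 7/6*e124 + 385/12*e125 - 7/12*e234 + 245/36*e235 + 35/18*e245
R1 (-5/4*e3) = -235/16*e1 - 55/3*e2 - 125/3*e3 + 5/8*e4 - 175/24*e5 - 255/8*e123 + 5/4*e134 + 275/8*e135 + 35/12*e234 + 325/12*e235 + 25/12*e345
R1 (-3*e4) = -3*e1 - 7*e2 - 3/2*e3 - 100*e4 - 5*e5 - 153/2*e124 - 141/4*e134 + 165/2*e145 - 44*e234 + 65*e245 - 35/2*e345
R1 (-7/6*e5) = 385/12*e1 + 455/18*e2 - 245/36*e3 - 35/18*e4 - 350/9*e5 - 119/4*e125 - 329/24*e135 - 7/6*e145 - 154/9*e235 - 49/18*e245 - 7/12*e345
Summing the partial products and collecting blades:
Answer: 181/16*e1 - 5341/90*e2 - 7607/180*e3 - 35783/360*e4 - 3449/72*e5 - 193/30*e123 - 1102/15*e124 + 59/3*e125 - 168/5*e134 + 16*e135 + 80*e145 - 125/3*e234 + 151/9*e235 + 578/9*e245 - 16*e345


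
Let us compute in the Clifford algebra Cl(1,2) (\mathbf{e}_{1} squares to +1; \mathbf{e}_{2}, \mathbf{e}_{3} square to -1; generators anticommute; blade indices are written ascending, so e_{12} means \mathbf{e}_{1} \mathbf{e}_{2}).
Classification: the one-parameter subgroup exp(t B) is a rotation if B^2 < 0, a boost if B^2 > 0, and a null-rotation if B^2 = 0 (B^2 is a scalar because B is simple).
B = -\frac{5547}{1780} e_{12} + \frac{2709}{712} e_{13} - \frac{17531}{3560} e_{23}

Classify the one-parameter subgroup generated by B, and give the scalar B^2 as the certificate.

B^2 term by term: the squares give (-\frac{5547}{1780})^2*(e_{12})^2 + (\frac{2709}{712})^2*(e_{13})^2 + (-\frac{17531}{3560})^2*(e_{23})^2 = \frac{30769209}{3168400}*(+1) + \frac{7338681}{506944}*(+1) + \frac{307335961}{12673600}*(-1) = -\frac{1}{16} (each basis 2-blade squares to minus the product of its generators' squares); cross terms between blades sharing an index anticommute and cancel. So B^2 = -\frac{1}{16}.
Answer: rotation, certificate B^2 = -\frac{1}{16}. The class reads off the invariant scalar -\frac{1}{16} directly.


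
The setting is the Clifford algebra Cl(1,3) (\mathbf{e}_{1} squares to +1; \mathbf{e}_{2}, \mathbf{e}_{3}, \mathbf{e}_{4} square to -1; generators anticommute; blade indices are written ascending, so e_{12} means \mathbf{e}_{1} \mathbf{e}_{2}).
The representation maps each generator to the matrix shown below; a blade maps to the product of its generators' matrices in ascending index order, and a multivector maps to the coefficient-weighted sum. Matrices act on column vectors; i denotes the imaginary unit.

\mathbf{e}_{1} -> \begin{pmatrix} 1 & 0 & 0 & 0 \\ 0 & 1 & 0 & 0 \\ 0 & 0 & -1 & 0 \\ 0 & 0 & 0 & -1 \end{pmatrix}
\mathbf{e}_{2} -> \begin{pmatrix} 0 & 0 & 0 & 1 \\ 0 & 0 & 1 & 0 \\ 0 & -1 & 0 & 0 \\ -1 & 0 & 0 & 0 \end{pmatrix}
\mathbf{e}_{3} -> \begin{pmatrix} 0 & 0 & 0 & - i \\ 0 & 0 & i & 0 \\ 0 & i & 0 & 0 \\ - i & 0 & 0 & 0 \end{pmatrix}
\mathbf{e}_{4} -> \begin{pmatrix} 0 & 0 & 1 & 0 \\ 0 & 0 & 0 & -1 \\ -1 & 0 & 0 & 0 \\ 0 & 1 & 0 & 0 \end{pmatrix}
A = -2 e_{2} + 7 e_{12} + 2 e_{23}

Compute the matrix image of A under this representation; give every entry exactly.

Bivector images (products of the table entries): rho(e_{12}) = rho(\mathbf{e}_{1})rho(\mathbf{e}_{2}) = \begin{pmatrix} 0 & 0 & 0 & 1 \\ 0 & 0 & 1 & 0 \\ 0 & 1 & 0 & 0 \\ 1 & 0 & 0 & 0 \end{pmatrix}; rho(e_{23}) = rho(\mathbf{e}_{2})rho(\mathbf{e}_{3}) = \begin{pmatrix} - i & 0 & 0 & 0 \\ 0 & i & 0 & 0 \\ 0 & 0 & - i & 0 \\ 0 & 0 & 0 & i \end{pmatrix}.
M = (-2)*rho(e_{2}) + (7)*rho(e_{12}) + (2)*rho(e_{23}), summed entrywise:
Answer: \begin{pmatrix} - 2 i & 0 & 0 & 5 \\ 0 & 2 i & 5 & 0 \\ 0 & 9 & - 2 i & 0 \\ 9 & 0 & 0 & 2 i \end{pmatrix}


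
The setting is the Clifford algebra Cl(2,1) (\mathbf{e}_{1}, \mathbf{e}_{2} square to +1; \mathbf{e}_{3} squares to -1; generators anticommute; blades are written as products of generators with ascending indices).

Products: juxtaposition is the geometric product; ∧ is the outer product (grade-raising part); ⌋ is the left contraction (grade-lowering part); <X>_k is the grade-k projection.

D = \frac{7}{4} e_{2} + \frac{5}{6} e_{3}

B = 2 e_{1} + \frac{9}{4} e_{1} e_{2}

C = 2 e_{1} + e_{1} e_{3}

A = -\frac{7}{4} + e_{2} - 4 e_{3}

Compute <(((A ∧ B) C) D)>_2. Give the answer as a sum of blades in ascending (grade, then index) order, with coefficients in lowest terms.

step 1: -\frac{7}{2} e_{1} - \frac{95}{16} e_{1} e_{2} + 8 e_{1} e_{3} - 9 e_{1} e_{2} e_{3}
step 2: 1 + \frac{167}{8} e_{2} - \frac{39}{2} e_{3} - \frac{193}{16} e_{2} e_{3}
step 3: \frac{1689}{32} + \frac{1133}{96} e_{2} + \frac{4213}{192} e_{3} + \frac{2473}{48} e_{2} e_{3}
step 4: \frac{2473}{48} e_{2} e_{3}
Answer: \frac{2473}{48} e_{2} e_{3}


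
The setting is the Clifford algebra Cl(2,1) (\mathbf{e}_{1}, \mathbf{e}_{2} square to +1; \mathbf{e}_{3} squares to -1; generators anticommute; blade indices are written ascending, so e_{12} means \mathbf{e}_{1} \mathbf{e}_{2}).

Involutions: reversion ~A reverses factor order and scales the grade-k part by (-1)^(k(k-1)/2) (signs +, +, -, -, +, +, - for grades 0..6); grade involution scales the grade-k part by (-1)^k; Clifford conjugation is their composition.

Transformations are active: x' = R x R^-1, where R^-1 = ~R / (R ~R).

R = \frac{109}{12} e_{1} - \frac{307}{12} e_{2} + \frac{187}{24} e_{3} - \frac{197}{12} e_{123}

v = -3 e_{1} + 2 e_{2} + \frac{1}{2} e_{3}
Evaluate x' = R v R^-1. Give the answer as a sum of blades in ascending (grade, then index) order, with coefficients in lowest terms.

~R = \frac{109}{12} e_{1} - \frac{307}{12} e_{2} + \frac{187}{24} e_{3} + \frac{197}{12} e_{123}, and R ~R = \frac{26035}{64}, so R^-1 = ~R / (\frac{26035}{64}).
R v = -\frac{1317}{16} - \frac{403}{8} e_{12} + \frac{243}{4} e_{13} + \frac{167}{8} e_{23}
Answer: \frac{15761}{15621} e_{1} + \frac{17964}{5207} e_{2} + \frac{12893}{31242} e_{3}


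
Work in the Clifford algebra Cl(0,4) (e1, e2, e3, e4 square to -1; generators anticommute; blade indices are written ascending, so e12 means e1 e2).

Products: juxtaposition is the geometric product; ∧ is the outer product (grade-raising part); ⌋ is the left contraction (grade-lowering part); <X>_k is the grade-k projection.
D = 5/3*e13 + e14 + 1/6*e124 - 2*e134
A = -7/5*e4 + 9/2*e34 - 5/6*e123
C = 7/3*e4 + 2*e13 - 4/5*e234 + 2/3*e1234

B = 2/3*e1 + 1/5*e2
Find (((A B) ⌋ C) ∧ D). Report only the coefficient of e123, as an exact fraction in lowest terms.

step 1: -1/6*e13 + 14/15*e14 + 5/9*e23 + 7/25*e24 + 3*e134 + 9/10*e234
step 2: -29/75 - 3/5*e1 + 2*e2 - 28/125*e3 + 4/9*e4 + 14/75*e13 - 10/27*e14 - 28/45*e23 - 1/9*e24
step 3: -29/45*e13 - 29/75*e14 - 10/3*e123 - 929/450*e124 + 5866/3375*e134 + 11899/3375*e1234
Answer: -10/3


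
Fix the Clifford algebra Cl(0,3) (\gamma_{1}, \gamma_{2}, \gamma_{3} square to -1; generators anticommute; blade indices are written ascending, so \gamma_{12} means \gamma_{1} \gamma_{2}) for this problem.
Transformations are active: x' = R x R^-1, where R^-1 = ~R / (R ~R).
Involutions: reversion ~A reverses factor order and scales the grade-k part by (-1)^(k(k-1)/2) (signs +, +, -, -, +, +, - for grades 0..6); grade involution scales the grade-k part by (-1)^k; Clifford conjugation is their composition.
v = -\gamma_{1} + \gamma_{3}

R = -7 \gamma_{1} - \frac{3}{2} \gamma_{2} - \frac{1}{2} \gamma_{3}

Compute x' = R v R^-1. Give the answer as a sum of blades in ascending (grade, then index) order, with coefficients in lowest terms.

~R = -7 \gamma_{1} - \frac{3}{2} \gamma_{2} - \frac{1}{2} \gamma_{3}, and R ~R = -\frac{103}{2}, so R^-1 = ~R / (-\frac{103}{2}).
R v = -\frac{13}{2} - \frac{3}{2} \gamma_{12} - \frac{15}{2} \gamma_{13} - \frac{3}{2} \gamma_{23}
Answer: -\frac{79}{103} \gamma_{1} - \frac{39}{103} \gamma_{2} - \frac{116}{103} \gamma_{3}


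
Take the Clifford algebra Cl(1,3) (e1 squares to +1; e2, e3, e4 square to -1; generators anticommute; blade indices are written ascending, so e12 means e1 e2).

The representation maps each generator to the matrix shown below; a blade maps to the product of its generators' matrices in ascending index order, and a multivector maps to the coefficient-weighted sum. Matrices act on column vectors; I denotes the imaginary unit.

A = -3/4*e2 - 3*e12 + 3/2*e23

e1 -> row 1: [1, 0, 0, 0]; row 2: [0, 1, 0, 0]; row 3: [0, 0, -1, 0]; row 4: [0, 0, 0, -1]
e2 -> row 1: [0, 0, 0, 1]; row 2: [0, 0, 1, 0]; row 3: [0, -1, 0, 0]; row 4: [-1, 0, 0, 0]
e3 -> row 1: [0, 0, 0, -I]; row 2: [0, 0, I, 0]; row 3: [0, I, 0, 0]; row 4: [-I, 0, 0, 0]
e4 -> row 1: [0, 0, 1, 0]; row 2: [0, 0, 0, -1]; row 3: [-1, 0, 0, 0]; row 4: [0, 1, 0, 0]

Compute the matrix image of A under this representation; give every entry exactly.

Bivector images (products of the table entries): rho(e12) = rho(e1)rho(e2) = row 1: [0, 0, 0, 1]; row 2: [0, 0, 1, 0]; row 3: [0, 1, 0, 0]; row 4: [1, 0, 0, 0]; rho(e23) = rho(e2)rho(e3) = row 1: [-I, 0, 0, 0]; row 2: [0, I, 0, 0]; row 3: [0, 0, -I, 0]; row 4: [0, 0, 0, I].
M = (-3/4)*rho(e2) + (-3)*rho(e12) + (3/2)*rho(e23), summed entrywise:
Answer: row 1: [-3*I/2, 0, 0, -15/4]; row 2: [0, 3*I/2, -15/4, 0]; row 3: [0, -9/4, -3*I/2, 0]; row 4: [-9/4, 0, 0, 3*I/2]


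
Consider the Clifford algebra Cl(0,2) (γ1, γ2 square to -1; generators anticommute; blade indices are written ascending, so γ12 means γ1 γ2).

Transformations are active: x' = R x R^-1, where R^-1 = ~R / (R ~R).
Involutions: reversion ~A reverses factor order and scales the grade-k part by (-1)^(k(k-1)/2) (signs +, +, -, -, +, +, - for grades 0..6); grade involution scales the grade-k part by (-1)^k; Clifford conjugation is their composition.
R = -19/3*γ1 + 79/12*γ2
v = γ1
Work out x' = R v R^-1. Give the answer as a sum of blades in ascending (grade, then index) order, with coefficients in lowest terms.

~R = -19/3*γ1 + 79/12*γ2, and R ~R = -12017/144, so R^-1 = ~R / (-12017/144).
R v = 19/3 - 79/12*γ12
Answer: -465/12017*γ1 - 12008/12017*γ2


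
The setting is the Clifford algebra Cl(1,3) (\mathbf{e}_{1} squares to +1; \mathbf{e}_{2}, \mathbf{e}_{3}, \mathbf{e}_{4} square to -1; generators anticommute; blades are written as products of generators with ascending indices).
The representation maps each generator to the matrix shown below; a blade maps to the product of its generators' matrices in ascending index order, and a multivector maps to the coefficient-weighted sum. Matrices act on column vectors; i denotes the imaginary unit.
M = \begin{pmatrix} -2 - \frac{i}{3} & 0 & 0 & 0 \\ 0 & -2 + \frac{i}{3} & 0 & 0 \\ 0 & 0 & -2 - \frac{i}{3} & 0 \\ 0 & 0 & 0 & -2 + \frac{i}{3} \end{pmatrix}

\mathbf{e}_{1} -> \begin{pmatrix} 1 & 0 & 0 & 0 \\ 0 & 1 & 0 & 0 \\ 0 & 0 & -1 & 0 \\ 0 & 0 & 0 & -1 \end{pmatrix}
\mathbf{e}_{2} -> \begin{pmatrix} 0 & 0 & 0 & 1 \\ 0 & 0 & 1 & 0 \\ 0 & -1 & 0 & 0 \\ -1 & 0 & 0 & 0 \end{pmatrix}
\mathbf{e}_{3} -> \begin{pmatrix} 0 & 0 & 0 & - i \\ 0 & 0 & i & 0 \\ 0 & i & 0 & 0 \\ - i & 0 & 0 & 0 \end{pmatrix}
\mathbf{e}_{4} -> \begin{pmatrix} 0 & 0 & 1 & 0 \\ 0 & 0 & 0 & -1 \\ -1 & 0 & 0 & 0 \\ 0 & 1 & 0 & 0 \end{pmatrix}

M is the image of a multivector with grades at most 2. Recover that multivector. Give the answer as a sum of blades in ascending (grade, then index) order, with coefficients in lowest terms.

Method: the blade images are trace-orthogonal — tr(rho(e_A) rho(e_B)^-1) = 4 if A = B and 0 otherwise — and rho(e_A)^-1 = (e_A)^2 * rho(e_A) with (e_A)^2 = +1 or -1, so the coefficient of e_A in the preimage is (e_A)^2 * tr(M rho(e_A))/4.
Nonzero projections over blades of grade <= 2: 1: (1)^2 = +1, tr(M 1) = -8, coefficient -2; e_{2} e_{3}: (e_{2} e_{3})^2 = -1, tr(M rho(e_{2} e_{3})) = - \frac{4}{3}, coefficient \frac{1}{3}. Every other blade of grade <= 2 projects to 0.
Answer: -2 + \frac{1}{3} e_{2} e_{3}


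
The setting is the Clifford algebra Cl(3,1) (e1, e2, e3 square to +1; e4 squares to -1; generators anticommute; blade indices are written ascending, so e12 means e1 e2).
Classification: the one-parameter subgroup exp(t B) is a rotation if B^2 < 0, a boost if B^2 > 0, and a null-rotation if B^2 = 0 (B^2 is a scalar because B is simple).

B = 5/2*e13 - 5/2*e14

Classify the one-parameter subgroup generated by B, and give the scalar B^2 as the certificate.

B^2 term by term: the squares give (5/2)^2*(e13)^2 + (-5/2)^2*(e14)^2 = 25/4*(-1) + 25/4*(+1) = 0 (each basis 2-blade squares to minus the product of its generators' squares); cross terms between blades sharing an index anticommute and cancel. So B^2 = 0.
Answer: null-rotation, certificate B^2 = 0. B^2 = 0 is basis-independent, so its sign is the whole story.


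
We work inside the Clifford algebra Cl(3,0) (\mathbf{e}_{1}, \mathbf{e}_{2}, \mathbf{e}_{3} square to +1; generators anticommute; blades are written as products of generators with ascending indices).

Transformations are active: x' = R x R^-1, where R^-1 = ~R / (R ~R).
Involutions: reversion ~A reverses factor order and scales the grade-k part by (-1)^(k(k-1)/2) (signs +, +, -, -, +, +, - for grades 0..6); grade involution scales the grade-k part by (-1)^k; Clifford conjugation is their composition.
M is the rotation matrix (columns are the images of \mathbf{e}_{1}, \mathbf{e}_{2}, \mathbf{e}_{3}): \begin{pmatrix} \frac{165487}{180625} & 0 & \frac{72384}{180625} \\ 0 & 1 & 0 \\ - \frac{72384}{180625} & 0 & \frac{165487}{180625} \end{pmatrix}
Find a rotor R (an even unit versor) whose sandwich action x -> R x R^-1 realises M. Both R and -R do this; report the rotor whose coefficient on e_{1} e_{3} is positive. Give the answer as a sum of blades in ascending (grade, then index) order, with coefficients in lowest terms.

Method: write R = a + b12*e_{1} e_{2} + b13*e_{1} e_{3} + b23*e_{2} e_{3} with a^2 + b12^2 + b13^2 + b23^2 = 1 (so R^-1 = ~R). Expanding the columns R e_j ~R gives tr M = 4a^2 - 1 and, from the antisymmetric part, M21 - M12 = -4a*b12, M13 - M31 = 4a*b13, M32 - M23 = -4a*b23.
Here tr M = \frac{511599}{180625}, so a^2 = (1 + tr M)/4 = \frac{173056}{180625} and a = ±\frac{416}{425}. Taking a = \frac{416}{425}: M21 - M12 = 0, M13 - M31 = \frac{144768}{180625}, M32 - M23 = 0, giving b12 = 0, b13 = \frac{87}{425}, b23 = 0, i.e. R = \frac{416}{425} + \frac{87}{425} e_{1} e_{3}.
Its e_{1} e_{3} coefficient is already positive.
Answer: \frac{416}{425} + \frac{87}{425} e_{1} e_{3}. Key observation: the double cover Spin(3) -> SO(3) sends R and -R to the same matrix (trace \frac{511599}{180625} here), so the stated sign of the e_{1} e_{3} coefficient is what selects one sheet.


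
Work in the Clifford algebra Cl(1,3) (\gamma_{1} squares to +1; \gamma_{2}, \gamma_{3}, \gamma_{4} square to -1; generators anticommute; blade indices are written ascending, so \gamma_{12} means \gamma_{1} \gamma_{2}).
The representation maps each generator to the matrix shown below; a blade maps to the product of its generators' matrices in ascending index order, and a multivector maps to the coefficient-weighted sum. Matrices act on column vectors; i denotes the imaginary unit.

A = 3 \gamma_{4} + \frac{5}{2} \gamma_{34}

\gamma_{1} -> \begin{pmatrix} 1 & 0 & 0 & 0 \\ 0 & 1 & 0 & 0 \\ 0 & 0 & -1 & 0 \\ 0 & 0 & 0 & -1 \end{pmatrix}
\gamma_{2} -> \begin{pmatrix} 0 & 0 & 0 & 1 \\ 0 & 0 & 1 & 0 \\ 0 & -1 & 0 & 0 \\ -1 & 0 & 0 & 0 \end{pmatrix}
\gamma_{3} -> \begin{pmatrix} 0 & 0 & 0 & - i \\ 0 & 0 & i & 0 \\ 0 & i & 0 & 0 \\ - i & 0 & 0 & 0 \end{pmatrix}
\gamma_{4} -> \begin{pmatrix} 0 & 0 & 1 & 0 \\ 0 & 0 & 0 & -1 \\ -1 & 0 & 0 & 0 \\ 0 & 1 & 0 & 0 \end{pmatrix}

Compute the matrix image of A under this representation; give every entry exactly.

Bivector images (products of the table entries): rho(\gamma_{34}) = rho(\gamma_{3})rho(\gamma_{4}) = \begin{pmatrix} 0 & - i & 0 & 0 \\ - i & 0 & 0 & 0 \\ 0 & 0 & 0 & - i \\ 0 & 0 & - i & 0 \end{pmatrix}.
M = (3)*rho(\gamma_{4}) + (\frac{5}{2})*rho(\gamma_{34}), summed entrywise:
Answer: \begin{pmatrix} 0 & - \frac{5 i}{2} & 3 & 0 \\ - \frac{5 i}{2} & 0 & 0 & -3 \\ -3 & 0 & 0 & - \frac{5 i}{2} \\ 0 & 3 & - \frac{5 i}{2} & 0 \end{pmatrix}


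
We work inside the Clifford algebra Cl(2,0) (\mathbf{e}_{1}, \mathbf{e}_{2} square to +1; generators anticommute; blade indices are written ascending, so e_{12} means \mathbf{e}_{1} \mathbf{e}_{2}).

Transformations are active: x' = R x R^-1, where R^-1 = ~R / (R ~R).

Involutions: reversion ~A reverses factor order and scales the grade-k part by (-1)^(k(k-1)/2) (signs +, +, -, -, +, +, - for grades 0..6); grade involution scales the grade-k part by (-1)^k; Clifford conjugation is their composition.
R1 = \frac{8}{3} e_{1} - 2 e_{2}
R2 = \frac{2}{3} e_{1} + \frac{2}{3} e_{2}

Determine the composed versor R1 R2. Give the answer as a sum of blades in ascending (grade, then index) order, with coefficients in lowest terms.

Distribute over the terms of R1 (each basis-blade product reordered to ascending indices, repeated generators contracted through their squares):
(\frac{8}{3} e_{1}) R2 = \frac{16}{9} + \frac{16}{9} e_{12}
(-2 e_{2}) R2 = -\frac{4}{3} + \frac{4}{3} e_{12}
Summing the partial products and collecting blades:
Answer: \frac{4}{9} + \frac{28}{9} e_{12}


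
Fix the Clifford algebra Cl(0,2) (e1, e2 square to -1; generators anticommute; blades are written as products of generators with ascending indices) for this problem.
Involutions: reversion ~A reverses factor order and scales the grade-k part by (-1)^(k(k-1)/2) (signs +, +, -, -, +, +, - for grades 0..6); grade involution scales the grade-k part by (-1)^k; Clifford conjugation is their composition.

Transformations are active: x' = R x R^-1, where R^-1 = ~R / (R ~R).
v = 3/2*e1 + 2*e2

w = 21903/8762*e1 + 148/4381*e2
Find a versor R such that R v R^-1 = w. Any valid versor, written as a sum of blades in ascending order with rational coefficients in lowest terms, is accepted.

Since q(v) = q(w) = -25/4, the sum R = v + w = 17523/4381*e1 + 8910/4381*e2 does the job whenever invertible.
Answer: 17523/4381*e1 + 8910/4381*e2


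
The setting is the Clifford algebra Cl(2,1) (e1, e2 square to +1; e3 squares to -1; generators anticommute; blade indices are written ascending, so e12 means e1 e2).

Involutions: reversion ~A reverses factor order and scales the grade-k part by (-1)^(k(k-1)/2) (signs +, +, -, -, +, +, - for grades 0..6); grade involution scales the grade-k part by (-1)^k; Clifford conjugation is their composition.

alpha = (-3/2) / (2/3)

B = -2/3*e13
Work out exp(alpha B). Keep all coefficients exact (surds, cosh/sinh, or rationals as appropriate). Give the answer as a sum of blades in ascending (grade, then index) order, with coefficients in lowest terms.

B^2 = (-2/3)^2*(e13)^2 = 4/9*(+1) = 4/9 (a basis 2-blade squares to minus the product of its generators' squares).
B^2 = 4/9 — hyperbolic case — the even/odd split gives cosh and sinh: l = 2/3, alpha*l = -3/2, so exp(alpha B) = cosh(-3/2) + (sinh(-3/2)/(2/3))*B = cosh(3/2) + (-3*sinh(3/2)/2)*B.
Answer: cosh(3/2) + sinh(3/2)*e13


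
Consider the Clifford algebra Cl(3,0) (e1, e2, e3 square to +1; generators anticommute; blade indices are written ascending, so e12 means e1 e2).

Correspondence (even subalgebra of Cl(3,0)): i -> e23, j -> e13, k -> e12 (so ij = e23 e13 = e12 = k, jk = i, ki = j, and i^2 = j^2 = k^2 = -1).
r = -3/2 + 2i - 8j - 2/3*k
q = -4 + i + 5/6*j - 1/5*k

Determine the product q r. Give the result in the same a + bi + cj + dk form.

In blades: q = -4 - 1/5*e12 + 5/6*e13 + e23, r = -3/2 - 2/3*e12 - 8*e13 + 2*e23.
Distribute q over r term by term (generator squares from the signature, products reordered to ascending indices): (-4)*r = 6 + 8/3*e12 + 32*e13 - 8*e23; (-1/5*e12)*r = -2/15 + 3/10*e12 - 2/5*e13 - 8/5*e23; (5/6*e13)*r = 20/3 - 5/3*e12 - 5/4*e13 - 5/9*e23; (e23)*r = -2 - 8*e12 + 2/3*e13 - 3/2*e23.
Sum: 158/15 - 67/10*e12 + 1861/60*e13 - 1049/90*e23; translating back through the correspondence:
Answer: 158/15 - 1049/90*i + 1861/60*j - 67/10*k


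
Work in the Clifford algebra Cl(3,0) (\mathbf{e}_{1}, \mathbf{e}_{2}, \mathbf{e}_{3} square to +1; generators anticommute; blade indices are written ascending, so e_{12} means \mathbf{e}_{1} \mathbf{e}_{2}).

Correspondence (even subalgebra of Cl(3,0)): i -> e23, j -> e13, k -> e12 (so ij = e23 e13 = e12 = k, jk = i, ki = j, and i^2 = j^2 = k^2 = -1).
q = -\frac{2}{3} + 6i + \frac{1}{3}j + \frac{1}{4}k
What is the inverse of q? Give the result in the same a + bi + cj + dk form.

In blades: q = -\frac{2}{3} + \frac{1}{4} e_{12} + \frac{1}{3} e_{13} + 6 e_{23}.
With qbar = -\frac{2}{3} - \frac{1}{4} e_{12} - \frac{1}{3} e_{13} - 6 e_{23} (scalar fixed, mapped units negated), q qbar = \frac{5273}{144} (the sum of squared coefficients), so q^-1 = qbar / (\frac{5273}{144}) = -\frac{96}{5273} - \frac{36}{5273} e_{12} - \frac{48}{5273} e_{13} - \frac{864}{5273} e_{23}; translating back:
Answer: -\frac{96}{5273} - \frac{864}{5273}i - \frac{48}{5273}j - \frac{36}{5273}k


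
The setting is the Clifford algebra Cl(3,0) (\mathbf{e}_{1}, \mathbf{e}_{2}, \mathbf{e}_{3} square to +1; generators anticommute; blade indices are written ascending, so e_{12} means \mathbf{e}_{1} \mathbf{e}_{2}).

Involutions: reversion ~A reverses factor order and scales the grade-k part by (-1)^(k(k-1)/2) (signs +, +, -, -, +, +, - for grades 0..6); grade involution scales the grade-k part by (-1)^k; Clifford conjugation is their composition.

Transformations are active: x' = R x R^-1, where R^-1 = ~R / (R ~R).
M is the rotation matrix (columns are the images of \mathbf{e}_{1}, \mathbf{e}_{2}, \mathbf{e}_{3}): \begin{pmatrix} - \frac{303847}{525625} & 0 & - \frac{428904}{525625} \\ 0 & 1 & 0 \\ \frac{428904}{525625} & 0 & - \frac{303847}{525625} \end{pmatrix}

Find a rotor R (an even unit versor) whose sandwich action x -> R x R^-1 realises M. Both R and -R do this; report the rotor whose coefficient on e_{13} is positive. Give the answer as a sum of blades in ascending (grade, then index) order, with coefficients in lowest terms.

Method: write R = a + b12*e_{12} + b13*e_{13} + b23*e_{23} with a^2 + b12^2 + b13^2 + b23^2 = 1 (so R^-1 = ~R). Expanding the columns R e_j ~R gives tr M = 4a^2 - 1 and, from the antisymmetric part, M21 - M12 = -4a*b12, M13 - M31 = 4a*b13, M32 - M23 = -4a*b23.
Here tr M = -\frac{82069}{525625}, so a^2 = (1 + tr M)/4 = \frac{110889}{525625} and a = ±\frac{333}{725}. Taking a = \frac{333}{725}: M21 - M12 = 0, M13 - M31 = -\frac{857808}{525625}, M32 - M23 = 0, giving b12 = 0, b13 = -\frac{644}{725}, b23 = 0, i.e. R = \frac{333}{725} - \frac{644}{725} e_{13}.
Its e_{13} coefficient is negative, so report the other preimage -R.
Answer: -\frac{333}{725} + \frac{644}{725} e_{13}. Recall the cover is two-to-one: with M of trace -\frac{82069}{525625}, both preimages act alike, and the stated e_{13} sign chooses the sheet.
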